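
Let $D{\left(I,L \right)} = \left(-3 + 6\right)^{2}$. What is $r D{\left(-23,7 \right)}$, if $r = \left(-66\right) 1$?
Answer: $-594$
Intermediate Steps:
$D{\left(I,L \right)} = 9$ ($D{\left(I,L \right)} = 3^{2} = 9$)
$r = -66$
$r D{\left(-23,7 \right)} = \left(-66\right) 9 = -594$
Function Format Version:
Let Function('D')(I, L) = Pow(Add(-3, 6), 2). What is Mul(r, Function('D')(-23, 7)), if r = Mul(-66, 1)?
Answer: -594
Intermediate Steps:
Function('D')(I, L) = 9 (Function('D')(I, L) = Pow(3, 2) = 9)
r = -66
Mul(r, Function('D')(-23, 7)) = Mul(-66, 9) = -594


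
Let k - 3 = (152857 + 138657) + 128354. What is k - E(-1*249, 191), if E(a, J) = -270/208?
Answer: 43666719/104 ≈ 4.1987e+5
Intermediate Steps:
E(a, J) = -135/104 (E(a, J) = -270*1/208 = -135/104)
k = 419871 (k = 3 + ((152857 + 138657) + 128354) = 3 + (291514 + 128354) = 3 + 419868 = 419871)
k - E(-1*249, 191) = 419871 - 1*(-135/104) = 419871 + 135/104 = 43666719/104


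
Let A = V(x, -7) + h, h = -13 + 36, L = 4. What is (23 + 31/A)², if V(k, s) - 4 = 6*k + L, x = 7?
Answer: 2924100/5329 ≈ 548.71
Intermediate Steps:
h = 23
V(k, s) = 8 + 6*k (V(k, s) = 4 + (6*k + 4) = 4 + (4 + 6*k) = 8 + 6*k)
A = 73 (A = (8 + 6*7) + 23 = (8 + 42) + 23 = 50 + 23 = 73)
(23 + 31/A)² = (23 + 31/73)² = (1710/73)² = 2924100/5329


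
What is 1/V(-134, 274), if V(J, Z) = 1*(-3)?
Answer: -⅓ ≈ -0.33333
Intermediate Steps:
V(J, Z) = -3
1/V(-134, 274) = 1/(-3) = -⅓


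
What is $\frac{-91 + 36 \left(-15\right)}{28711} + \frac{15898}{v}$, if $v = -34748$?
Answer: $- \frac{239186733}{498824914} \approx -0.4795$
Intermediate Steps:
$\frac{-91 + 36 \left(-15\right)}{28711} + \frac{15898}{v} = \frac{-91 + 36 \left(-15\right)}{28711} + \frac{15898}{-34748} = \left(-91 - 540\right) \frac{1}{28711} + 15898 \left(- \frac{1}{34748}\right) = \left(-631\right) \frac{1}{28711} - \frac{7949}{17374} = - \frac{631}{28711} - \frac{7949}{17374} = - \frac{239186733}{498824914}$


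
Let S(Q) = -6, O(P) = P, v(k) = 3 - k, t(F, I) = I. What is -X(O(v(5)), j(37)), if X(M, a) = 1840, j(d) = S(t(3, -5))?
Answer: -1840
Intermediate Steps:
j(d) = -6
-X(O(v(5)), j(37)) = -1*1840 = -1840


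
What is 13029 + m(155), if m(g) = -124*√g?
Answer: 13029 - 124*√155 ≈ 11485.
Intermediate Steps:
13029 + m(155) = 13029 - 124*√155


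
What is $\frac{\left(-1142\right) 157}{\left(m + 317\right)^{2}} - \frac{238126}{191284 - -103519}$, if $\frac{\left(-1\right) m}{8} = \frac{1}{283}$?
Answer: $- \frac{6149328335864632}{2372170135897827} \approx -2.5923$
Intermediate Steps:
$m = - \frac{8}{283} \approx -0.028269$
$\frac{\left(-1142\right) 157}{\left(m + 317\right)^{2}} - \frac{238126}{191284 - -103519} = \frac{\left(-1142\right) 157}{\left(- \frac{8}{283} + 317\right)^{2}} - \frac{238126}{191284 - -103519} = - \frac{179294}{\left(\frac{89703}{283}\right)^{2}} - \frac{238126}{191284 + 103519} = - \frac{179294}{\frac{8046628209}{80089}} - \frac{238126}{294803} = \left(-179294\right) \frac{80089}{8046628209} - \frac{238126}{294803} = - \frac{14359477166}{8046628209} - \frac{238126}{294803} = - \frac{6149328335864632}{2372170135897827}$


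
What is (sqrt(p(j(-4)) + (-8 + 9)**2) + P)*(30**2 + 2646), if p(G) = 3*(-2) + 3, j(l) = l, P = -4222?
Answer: -14971212 + 3546*I*sqrt(2) ≈ -1.4971e+7 + 5014.8*I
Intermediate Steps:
p(G) = -3 (p(G) = -6 + 3 = -3)
(sqrt(p(j(-4)) + (-8 + 9)**2) + P)*(30**2 + 2646) = (sqrt(-3 + (-8 + 9)**2) - 4222)*(30**2 + 2646) = (sqrt(-3 + 1**2) - 4222)*(900 + 2646) = (sqrt(-3 + 1) - 4222)*3546 = (sqrt(-2) - 4222)*3546 = (I*sqrt(2) - 4222)*3546 = (-4222 + I*sqrt(2))*3546 = -14971212 + 3546*I*sqrt(2)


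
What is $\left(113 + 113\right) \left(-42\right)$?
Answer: $-9492$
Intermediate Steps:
$\left(113 + 113\right) \left(-42\right) = 226 \left(-42\right) = -9492$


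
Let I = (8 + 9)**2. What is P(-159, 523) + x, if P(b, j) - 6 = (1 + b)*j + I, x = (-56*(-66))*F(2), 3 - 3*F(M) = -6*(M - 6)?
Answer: -108211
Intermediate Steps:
F(M) = -11 + 2*M (F(M) = 1 - (-2)*(M - 6) = 1 - (-2)*(-6 + M) = 1 - (36 - 6*M)/3 = 1 + (-12 + 2*M) = -11 + 2*M)
I = 289 (I = 17**2 = 289)
x = -25872 (x = (-56*(-66))*(-11 + 2*2) = 3696*(-11 + 4) = 3696*(-7) = -25872)
P(b, j) = 295 + j*(1 + b) (P(b, j) = 6 + ((1 + b)*j + 289) = 6 + (j*(1 + b) + 289) = 6 + (289 + j*(1 + b)) = 295 + j*(1 + b))
P(-159, 523) + x = (295 + 523 - 159*523) - 25872 = (295 + 523 - 83157) - 25872 = -82339 - 25872 = -108211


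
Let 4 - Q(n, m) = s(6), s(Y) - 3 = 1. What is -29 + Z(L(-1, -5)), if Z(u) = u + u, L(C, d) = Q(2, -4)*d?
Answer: -29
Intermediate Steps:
s(Y) = 4 (s(Y) = 3 + 1 = 4)
Q(n, m) = 0 (Q(n, m) = 4 - 1*4 = 4 - 4 = 0)
L(C, d) = 0 (L(C, d) = 0*d = 0)
Z(u) = 2*u
-29 + Z(L(-1, -5)) = -29 + 2*0 = -29 + 0 = -29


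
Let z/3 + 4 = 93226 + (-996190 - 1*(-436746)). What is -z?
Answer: 1398666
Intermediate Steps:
z = -1398666 (z = -12 + 3*(93226 + (-996190 - 1*(-436746))) = -12 + 3*(93226 + (-996190 + 436746)) = -12 + 3*(93226 - 559444) = -12 + 3*(-466218) = -12 - 1398654 = -1398666)
-z = -1*(-1398666) = 1398666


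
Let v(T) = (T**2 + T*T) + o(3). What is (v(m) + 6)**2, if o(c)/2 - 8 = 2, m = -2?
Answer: 1156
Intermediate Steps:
o(c) = 20 (o(c) = 16 + 2*2 = 16 + 4 = 20)
v(T) = 20 + 2*T**2 (v(T) = (T**2 + T*T) + 20 = (T**2 + T**2) + 20 = 2*T**2 + 20 = 20 + 2*T**2)
(v(m) + 6)**2 = ((20 + 2*(-2)**2) + 6)**2 = ((20 + 2*4) + 6)**2 = ((20 + 8) + 6)**2 = (28 + 6)**2 = 34**2 = 1156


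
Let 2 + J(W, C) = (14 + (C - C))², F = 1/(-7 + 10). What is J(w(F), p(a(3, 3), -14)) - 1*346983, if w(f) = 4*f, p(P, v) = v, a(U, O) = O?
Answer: -346789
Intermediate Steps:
F = ⅓ (F = 1/3 = ⅓ ≈ 0.33333)
J(W, C) = 194 (J(W, C) = -2 + (14 + (C - C))² = -2 + (14 + 0)² = -2 + 14² = -2 + 196 = 194)
J(w(F), p(a(3, 3), -14)) - 1*346983 = 194 - 1*346983 = 194 - 346983 = -346789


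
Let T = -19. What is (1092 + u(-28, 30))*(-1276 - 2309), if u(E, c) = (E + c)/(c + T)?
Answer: -43070190/11 ≈ -3.9155e+6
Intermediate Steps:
u(E, c) = (E + c)/(-19 + c) (u(E, c) = (E + c)/(c - 19) = (E + c)/(-19 + c))
(1092 + u(-28, 30))*(-1276 - 2309) = (1092 + (-28 + 30)/(-19 + 30))*(-1276 - 2309) = (1092 + 2/11)*(-3585) = (12014/11)*(-3585) = -43070190/11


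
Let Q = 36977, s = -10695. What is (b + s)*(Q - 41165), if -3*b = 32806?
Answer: 90587836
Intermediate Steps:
b = -32806/3 (b = -⅓*32806 = -32806/3 ≈ -10935.)
(b + s)*(Q - 41165) = (-32806/3 - 10695)*(36977 - 41165) = -64891/3*(-4188) = 90587836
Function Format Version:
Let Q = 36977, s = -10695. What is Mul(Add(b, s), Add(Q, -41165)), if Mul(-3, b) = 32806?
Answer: 90587836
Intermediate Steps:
b = Rational(-32806, 3) (b = Mul(Rational(-1, 3), 32806) = Rational(-32806, 3) ≈ -10935.)
Mul(Add(b, s), Add(Q, -41165)) = Mul(Add(Rational(-32806, 3), -10695), Add(36977, -41165)) = Mul(Rational(-64891, 3), -4188) = 90587836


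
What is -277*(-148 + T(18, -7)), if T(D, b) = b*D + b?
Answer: 77837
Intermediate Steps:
T(D, b) = b + D*b (T(D, b) = D*b + b = b + D*b)
-277*(-148 + T(18, -7)) = -277*(-148 - 7*(1 + 18)) = -277*(-148 - 7*19) = -277*(-148 - 133) = -277*(-281) = 77837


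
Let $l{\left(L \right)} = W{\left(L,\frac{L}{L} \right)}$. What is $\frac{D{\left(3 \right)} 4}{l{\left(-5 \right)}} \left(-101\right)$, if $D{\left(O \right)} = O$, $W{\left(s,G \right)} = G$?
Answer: $-1212$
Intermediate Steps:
$l{\left(L \right)} = 1$ ($l{\left(L \right)} = \frac{L}{L} = 1$)
$\frac{D{\left(3 \right)} 4}{l{\left(-5 \right)}} \left(-101\right) = \frac{3 \cdot 4}{1} \left(-101\right) = 12 \cdot 1 \left(-101\right) = 12 \left(-101\right) = -1212$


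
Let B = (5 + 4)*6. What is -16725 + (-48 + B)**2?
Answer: -16689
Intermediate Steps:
B = 54 (B = 9*6 = 54)
-16725 + (-48 + B)**2 = -16725 + (-48 + 54)**2 = -16725 + 6**2 = -16725 + 36 = -16689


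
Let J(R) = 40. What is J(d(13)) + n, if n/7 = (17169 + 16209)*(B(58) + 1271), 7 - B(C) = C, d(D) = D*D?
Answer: 285048160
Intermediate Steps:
d(D) = D**2
B(C) = 7 - C
n = 285048120 (n = 7*((17169 + 16209)*((7 - 1*58) + 1271)) = 7*(33378*((7 - 58) + 1271)) = 7*(33378*(-51 + 1271)) = 7*(33378*1220) = 7*40721160 = 285048120)
J(d(13)) + n = 40 + 285048120 = 285048160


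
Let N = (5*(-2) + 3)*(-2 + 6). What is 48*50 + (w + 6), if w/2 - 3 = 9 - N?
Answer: 2486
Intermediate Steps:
N = -28 (N = (-10 + 3)*4 = -7*4 = -28)
w = 80 (w = 6 + 2*(9 - 1*(-28)) = 6 + 2*(9 + 28) = 6 + 2*37 = 6 + 74 = 80)
48*50 + (w + 6) = 48*50 + (80 + 6) = 2400 + 86 = 2486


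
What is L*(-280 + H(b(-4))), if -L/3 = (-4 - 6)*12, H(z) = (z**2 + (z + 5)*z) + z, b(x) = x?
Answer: -97920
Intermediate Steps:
H(z) = z + z**2 + z*(5 + z) (H(z) = (z**2 + (5 + z)*z) + z = (z**2 + z*(5 + z)) + z = z + z**2 + z*(5 + z))
L = 360 (L = -3*(-4 - 6)*12 = -(-30)*12 = -3*(-120) = 360)
L*(-280 + H(b(-4))) = 360*(-280 + 2*(-4)*(3 - 4)) = 360*(-280 + 2*(-4)*(-1)) = 360*(-280 + 8) = 360*(-272) = -97920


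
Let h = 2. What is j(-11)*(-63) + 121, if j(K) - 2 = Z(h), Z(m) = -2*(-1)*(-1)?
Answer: 121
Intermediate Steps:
Z(m) = -2 (Z(m) = 2*(-1) = -2)
j(K) = 0 (j(K) = 2 - 2 = 0)
j(-11)*(-63) + 121 = 0*(-63) + 121 = 0 + 121 = 121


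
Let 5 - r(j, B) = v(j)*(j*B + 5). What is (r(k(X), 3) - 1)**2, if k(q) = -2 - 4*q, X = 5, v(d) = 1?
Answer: 4225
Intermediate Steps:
r(j, B) = -B*j (r(j, B) = 5 - (j*B + 5) = 5 - (B*j + 5) = 5 - (5 + B*j) = 5 + (-5 - B*j) = -B*j)
(r(k(X), 3) - 1)**2 = (-1*3*(-2 - 4*5) - 1)**2 = (-1*3*(-2 - 20) - 1)**2 = (-1*3*(-22) - 1)**2 = (66 - 1)**2 = 65**2 = 4225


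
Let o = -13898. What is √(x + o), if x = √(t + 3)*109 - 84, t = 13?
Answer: I*√13546 ≈ 116.39*I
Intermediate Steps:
x = 352 (x = √(13 + 3)*109 - 84 = √16*109 - 84 = 4*109 - 84 = 436 - 84 = 352)
√(x + o) = √(352 - 13898) = √(-13546) = I*√13546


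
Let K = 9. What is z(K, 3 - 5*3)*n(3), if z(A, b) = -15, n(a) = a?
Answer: -45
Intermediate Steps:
z(K, 3 - 5*3)*n(3) = -15*3 = -45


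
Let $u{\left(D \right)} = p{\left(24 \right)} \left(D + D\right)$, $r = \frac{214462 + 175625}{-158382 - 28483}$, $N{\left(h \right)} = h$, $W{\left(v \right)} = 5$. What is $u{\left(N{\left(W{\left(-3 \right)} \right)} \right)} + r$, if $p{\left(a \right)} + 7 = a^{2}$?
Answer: $\frac{1062871763}{186865} \approx 5687.9$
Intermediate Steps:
$p{\left(a \right)} = -7 + a^{2}$
$r = - \frac{390087}{186865}$ ($r = \frac{390087}{-186865} = 390087 \left(- \frac{1}{186865}\right) = - \frac{390087}{186865} \approx -2.0875$)
$u{\left(D \right)} = 1138 D$ ($u{\left(D \right)} = \left(-7 + 24^{2}\right) \left(D + D\right) = \left(-7 + 576\right) 2 D = 569 \cdot 2 D = 1138 D$)
$u{\left(N{\left(W{\left(-3 \right)} \right)} \right)} + r = 1138 \cdot 5 - \frac{390087}{186865} = 5690 - \frac{390087}{186865} = \frac{1062871763}{186865}$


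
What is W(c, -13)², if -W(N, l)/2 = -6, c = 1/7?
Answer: 144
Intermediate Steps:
c = ⅐ ≈ 0.14286
W(N, l) = 12 (W(N, l) = -2*(-6) = 12)
W(c, -13)² = 12² = 144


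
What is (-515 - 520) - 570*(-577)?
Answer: 327855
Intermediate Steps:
(-515 - 520) - 570*(-577) = -1035 + 328890 = 327855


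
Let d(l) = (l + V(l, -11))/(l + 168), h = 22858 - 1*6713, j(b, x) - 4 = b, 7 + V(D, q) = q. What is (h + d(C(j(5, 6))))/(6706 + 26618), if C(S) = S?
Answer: 238138/491529 ≈ 0.48448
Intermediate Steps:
V(D, q) = -7 + q
j(b, x) = 4 + b
h = 16145 (h = 22858 - 6713 = 16145)
d(l) = (-18 + l)/(168 + l) (d(l) = (l + (-7 - 11))/(l + 168) = (l - 18)/(168 + l) = (-18 + l)/(168 + l))
(h + d(C(j(5, 6))))/(6706 + 26618) = (16145 + (-18 + (4 + 5))/(168 + (4 + 5)))/(6706 + 26618) = (16145 + (-18 + 9)/(168 + 9))/33324 = (16145 - 9/177)*(1/33324) = (16145 + (1/177)*(-9))*(1/33324) = (16145 - 3/59)*(1/33324) = (952552/59)*(1/33324) = 238138/491529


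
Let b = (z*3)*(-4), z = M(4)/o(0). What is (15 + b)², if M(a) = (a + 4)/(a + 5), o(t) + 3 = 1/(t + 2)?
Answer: 83521/225 ≈ 371.20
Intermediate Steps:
o(t) = -3 + 1/(2 + t) (o(t) = -3 + 1/(t + 2) = -3 + 1/(2 + t))
M(a) = (4 + a)/(5 + a)
z = -16/45 (z = ((4 + 4)/(5 + 4))/(((-5 - 3*0)/(2 + 0))) = (8/9)/(((-5 + 0)/2)) = ((⅑)*8)/(((½)*(-5))) = 8/(9*(-5/2)) = (8/9)*(-⅖) = -16/45 ≈ -0.35556)
b = 64/15 (b = -16/45*3*(-4) = -16/15*(-4) = 64/15 ≈ 4.2667)
(15 + b)² = (15 + 64/15)² = (289/15)² = 83521/225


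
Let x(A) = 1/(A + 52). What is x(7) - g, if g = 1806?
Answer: -106553/59 ≈ -1806.0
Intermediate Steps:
x(A) = 1/(52 + A)
x(7) - g = 1/(52 + 7) - 1*1806 = 1/59 - 1806 = -106553/59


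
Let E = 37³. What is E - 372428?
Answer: -321775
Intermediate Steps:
E = 50653
E - 372428 = 50653 - 372428 = -321775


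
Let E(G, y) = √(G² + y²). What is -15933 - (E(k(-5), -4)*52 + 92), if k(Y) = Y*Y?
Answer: -16025 - 52*√641 ≈ -17342.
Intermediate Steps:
k(Y) = Y²
-15933 - (E(k(-5), -4)*52 + 92) = -15933 - (√(((-5)²)² + (-4)²)*52 + 92) = -15933 - (√(25² + 16)*52 + 92) = -15933 - (√(625 + 16)*52 + 92) = -15933 - (√641*52 + 92) = -15933 - (52*√641 + 92) = -15933 - (92 + 52*√641) = -15933 + (-92 - 52*√641) = -16025 - 52*√641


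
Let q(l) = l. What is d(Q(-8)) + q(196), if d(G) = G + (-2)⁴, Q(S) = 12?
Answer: 224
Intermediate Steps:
d(G) = 16 + G (d(G) = G + 16 = 16 + G)
d(Q(-8)) + q(196) = (16 + 12) + 196 = 28 + 196 = 224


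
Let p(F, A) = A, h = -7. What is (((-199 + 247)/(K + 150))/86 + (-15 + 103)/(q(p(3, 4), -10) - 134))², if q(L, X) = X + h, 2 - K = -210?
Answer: 466614680464/1381172604289 ≈ 0.33784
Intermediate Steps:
K = 212 (K = 2 - 1*(-210) = 2 + 210 = 212)
q(L, X) = -7 + X (q(L, X) = X - 7 = -7 + X)
(((-199 + 247)/(K + 150))/86 + (-15 + 103)/(q(p(3, 4), -10) - 134))² = (((-199 + 247)/(212 + 150))/86 + (-15 + 103)/((-7 - 10) - 134))² = ((48/362)*(1/86) + 88/(-17 - 134))² = ((48*(1/362))*(1/86) + 88/(-151))² = ((24/181)*(1/86) + 88*(-1/151))² = (12/7783 - 88/151)² = (-683092/1175233)² = 466614680464/1381172604289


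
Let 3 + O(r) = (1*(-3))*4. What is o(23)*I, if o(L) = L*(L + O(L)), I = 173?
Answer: 31832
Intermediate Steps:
O(r) = -15 (O(r) = -3 + (1*(-3))*4 = -3 - 3*4 = -3 - 12 = -15)
o(L) = L*(-15 + L) (o(L) = L*(L - 15) = L*(-15 + L))
o(23)*I = (23*(-15 + 23))*173 = (23*8)*173 = 184*173 = 31832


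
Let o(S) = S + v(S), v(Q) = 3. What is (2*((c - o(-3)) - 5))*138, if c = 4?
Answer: -276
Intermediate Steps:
o(S) = 3 + S (o(S) = S + 3 = 3 + S)
(2*((c - o(-3)) - 5))*138 = (2*((4 - (3 - 3)) - 5))*138 = (2*((4 - 1*0) - 5))*138 = (2*((4 + 0) - 5))*138 = (2*(4 - 5))*138 = (2*(-1))*138 = -2*138 = -276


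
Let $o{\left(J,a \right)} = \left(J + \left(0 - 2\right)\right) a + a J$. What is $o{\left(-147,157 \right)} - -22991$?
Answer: $-23481$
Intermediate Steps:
$o{\left(J,a \right)} = J a + a \left(-2 + J\right)$ ($o{\left(J,a \right)} = \left(J + \left(0 - 2\right)\right) a + J a = \left(J - 2\right) a + J a = \left(-2 + J\right) a + J a = a \left(-2 + J\right) + J a = J a + a \left(-2 + J\right)$)
$o{\left(-147,157 \right)} - -22991 = 2 \cdot 157 \left(-1 - 147\right) - -22991 = 2 \cdot 157 \left(-148\right) + 22991 = -46472 + 22991 = -23481$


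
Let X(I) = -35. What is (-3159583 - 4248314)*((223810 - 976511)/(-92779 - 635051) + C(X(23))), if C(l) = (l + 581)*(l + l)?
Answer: 68688267796690801/242610 ≈ 2.8312e+11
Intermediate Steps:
C(l) = 2*l*(581 + l) (C(l) = (581 + l)*(2*l) = 2*l*(581 + l))
(-3159583 - 4248314)*((223810 - 976511)/(-92779 - 635051) + C(X(23))) = (-3159583 - 4248314)*((223810 - 976511)/(-92779 - 635051) + 2*(-35)*(581 - 35)) = -7407897*(-752701/(-727830) + 2*(-35)*546) = -7407897*(-752701*(-1/727830) - 38220) = -7407897*(752701/727830 - 38220) = -7407897*(-27816909899/727830) = 68688267796690801/242610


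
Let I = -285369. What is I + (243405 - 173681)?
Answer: -215645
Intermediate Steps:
I + (243405 - 173681) = -285369 + (243405 - 173681) = -285369 + 69724 = -215645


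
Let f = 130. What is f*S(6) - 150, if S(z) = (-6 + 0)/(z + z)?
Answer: -215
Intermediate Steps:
S(z) = -3/z (S(z) = -6*1/(2*z) = -3/z)
f*S(6) - 150 = 130*(-3/6) - 150 = 130*(-3*⅙) - 150 = 130*(-½) - 150 = -65 - 150 = -215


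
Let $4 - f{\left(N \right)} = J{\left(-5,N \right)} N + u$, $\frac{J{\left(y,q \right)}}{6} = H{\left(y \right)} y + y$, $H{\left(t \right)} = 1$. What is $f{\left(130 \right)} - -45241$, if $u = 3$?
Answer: $53042$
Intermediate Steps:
$J{\left(y,q \right)} = 12 y$ ($J{\left(y,q \right)} = 6 \left(1 y + y\right) = 6 \left(y + y\right) = 6 \cdot 2 y = 12 y$)
$f{\left(N \right)} = 1 + 60 N$ ($f{\left(N \right)} = 4 - \left(12 \left(-5\right) N + 3\right) = 4 - \left(- 60 N + 3\right) = 4 - \left(3 - 60 N\right) = 4 + \left(-3 + 60 N\right) = 1 + 60 N$)
$f{\left(130 \right)} - -45241 = \left(1 + 60 \cdot 130\right) - -45241 = \left(1 + 7800\right) + 45241 = 7801 + 45241 = 53042$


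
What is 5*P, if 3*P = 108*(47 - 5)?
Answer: 7560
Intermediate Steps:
P = 1512 (P = (108*(47 - 5))/3 = (108*42)/3 = (⅓)*4536 = 1512)
5*P = 5*1512 = 7560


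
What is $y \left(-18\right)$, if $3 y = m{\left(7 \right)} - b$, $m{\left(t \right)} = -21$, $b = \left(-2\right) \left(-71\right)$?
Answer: $978$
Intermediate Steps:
$b = 142$
$y = - \frac{163}{3}$ ($y = \frac{-21 - 142}{3} = \frac{1}{3} \left(-163\right) = - \frac{163}{3} \approx -54.333$)
$y \left(-18\right) = \left(- \frac{163}{3}\right) \left(-18\right) = 978$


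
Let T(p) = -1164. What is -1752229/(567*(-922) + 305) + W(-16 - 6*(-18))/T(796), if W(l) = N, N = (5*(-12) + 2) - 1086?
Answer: 659324773/152038479 ≈ 4.3366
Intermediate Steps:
N = -1144 (N = (-60 + 2) - 1086 = -58 - 1086 = -1144)
W(l) = -1144
-1752229/(567*(-922) + 305) + W(-16 - 6*(-18))/T(796) = -1752229/(567*(-922) + 305) - 1144/(-1164) = -1752229/(-522774 + 305) - 1144*(-1/1164) = -1752229/(-522469) + 286/291 = -1752229*(-1/522469) + 286/291 = 1752229/522469 + 286/291 = 659324773/152038479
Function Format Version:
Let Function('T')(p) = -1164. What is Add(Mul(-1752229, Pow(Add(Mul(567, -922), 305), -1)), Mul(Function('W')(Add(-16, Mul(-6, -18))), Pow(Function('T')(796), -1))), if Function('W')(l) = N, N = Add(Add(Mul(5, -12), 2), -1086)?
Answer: Rational(659324773, 152038479) ≈ 4.3366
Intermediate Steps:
N = -1144 (N = Add(Add(-60, 2), -1086) = Add(-58, -1086) = -1144)
Function('W')(l) = -1144
Add(Mul(-1752229, Pow(Add(Mul(567, -922), 305), -1)), Mul(Function('W')(Add(-16, Mul(-6, -18))), Pow(Function('T')(796), -1))) = Add(Mul(-1752229, Pow(Add(Mul(567, -922), 305), -1)), Mul(-1144, Pow(-1164, -1))) = Add(Mul(-1752229, Pow(Add(-522774, 305), -1)), Mul(-1144, Rational(-1, 1164))) = Add(Mul(-1752229, Pow(-522469, -1)), Rational(286, 291)) = Add(Mul(-1752229, Rational(-1, 522469)), Rational(286, 291)) = Add(Rational(1752229, 522469), Rational(286, 291)) = Rational(659324773, 152038479)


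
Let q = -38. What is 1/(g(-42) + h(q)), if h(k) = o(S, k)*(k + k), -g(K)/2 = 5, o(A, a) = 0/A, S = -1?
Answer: -⅒ ≈ -0.10000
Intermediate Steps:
o(A, a) = 0
g(K) = -10 (g(K) = -2*5 = -10)
h(k) = 0 (h(k) = 0*(k + k) = 0*(2*k) = 0)
1/(g(-42) + h(q)) = 1/(-10 + 0) = 1/(-10) = -⅒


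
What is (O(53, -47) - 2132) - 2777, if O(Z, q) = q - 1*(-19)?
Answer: -4937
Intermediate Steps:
O(Z, q) = 19 + q (O(Z, q) = q + 19 = 19 + q)
(O(53, -47) - 2132) - 2777 = ((19 - 47) - 2132) - 2777 = (-28 - 2132) - 2777 = -2160 - 2777 = -4937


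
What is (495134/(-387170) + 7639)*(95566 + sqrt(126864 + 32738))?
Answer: 141298941868368/193585 + 1478548248*sqrt(159602)/193585 ≈ 7.3296e+8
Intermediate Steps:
(495134/(-387170) + 7639)*(95566 + sqrt(126864 + 32738)) = (495134*(-1/387170) + 7639)*(95566 + sqrt(159602)) = (-247567/193585 + 7639)*(95566 + sqrt(159602)) = 1478548248*(95566 + sqrt(159602))/193585 = 141298941868368/193585 + 1478548248*sqrt(159602)/193585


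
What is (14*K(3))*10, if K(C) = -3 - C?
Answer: -840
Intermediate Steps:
(14*K(3))*10 = (14*(-3 - 1*3))*10 = (14*(-3 - 3))*10 = (14*(-6))*10 = -84*10 = -840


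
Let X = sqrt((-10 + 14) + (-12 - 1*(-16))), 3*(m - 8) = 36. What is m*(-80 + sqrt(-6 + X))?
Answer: -1600 + 20*I*sqrt(6 - 2*sqrt(2)) ≈ -1600.0 + 35.618*I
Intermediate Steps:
m = 20 (m = 8 + (1/3)*36 = 8 + 12 = 20)
X = 2*sqrt(2) (X = sqrt(4 + (-12 + 16)) = sqrt(4 + 4) = sqrt(8) = 2*sqrt(2) ≈ 2.8284)
m*(-80 + sqrt(-6 + X)) = 20*(-80 + sqrt(-6 + 2*sqrt(2))) = -1600 + 20*sqrt(-6 + 2*sqrt(2))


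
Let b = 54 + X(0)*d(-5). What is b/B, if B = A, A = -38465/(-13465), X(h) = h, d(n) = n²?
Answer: 145422/7693 ≈ 18.903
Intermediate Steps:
A = 7693/2693 (A = -38465*(-1/13465) = 7693/2693 ≈ 2.8567)
B = 7693/2693 ≈ 2.8567
b = 54 (b = 54 + 0*(-5)² = 54 + 0*25 = 54 + 0 = 54)
b/B = 54/(7693/2693) = 54*(2693/7693) = 145422/7693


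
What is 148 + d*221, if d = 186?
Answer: 41254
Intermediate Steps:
148 + d*221 = 148 + 186*221 = 148 + 41106 = 41254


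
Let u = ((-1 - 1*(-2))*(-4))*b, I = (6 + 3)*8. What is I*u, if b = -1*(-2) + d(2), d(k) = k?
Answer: -1152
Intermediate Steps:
b = 4 (b = -1*(-2) + 2 = 2 + 2 = 4)
I = 72 (I = 9*8 = 72)
u = -16 (u = ((-1 - 1*(-2))*(-4))*4 = ((-1 + 2)*(-4))*4 = (1*(-4))*4 = -4*4 = -16)
I*u = 72*(-16) = -1152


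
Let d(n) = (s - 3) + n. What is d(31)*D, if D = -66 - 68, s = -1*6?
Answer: -2948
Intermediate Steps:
s = -6
d(n) = -9 + n (d(n) = (-6 - 3) + n = -9 + n)
D = -134
d(31)*D = (-9 + 31)*(-134) = 22*(-134) = -2948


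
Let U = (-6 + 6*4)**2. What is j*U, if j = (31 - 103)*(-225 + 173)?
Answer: 1213056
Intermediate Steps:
j = 3744 (j = -72*(-52) = 3744)
U = 324 (U = (-6 + 24)**2 = 18**2 = 324)
j*U = 3744*324 = 1213056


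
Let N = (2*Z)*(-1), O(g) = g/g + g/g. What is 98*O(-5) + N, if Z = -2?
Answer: 200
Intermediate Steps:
O(g) = 2 (O(g) = 1 + 1 = 2)
N = 4 (N = (2*(-2))*(-1) = -4*(-1) = 4)
98*O(-5) + N = 98*2 + 4 = 196 + 4 = 200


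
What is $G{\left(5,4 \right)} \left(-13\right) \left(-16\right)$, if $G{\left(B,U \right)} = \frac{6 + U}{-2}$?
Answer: $-1040$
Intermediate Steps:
$G{\left(B,U \right)} = -3 - \frac{U}{2}$ ($G{\left(B,U \right)} = \left(6 + U\right) \left(- \frac{1}{2}\right) = -3 - \frac{U}{2}$)
$G{\left(5,4 \right)} \left(-13\right) \left(-16\right) = \left(-3 - 2\right) \left(-13\right) \left(-16\right) = \left(-5\right) \left(-13\right) \left(-16\right) = 65 \left(-16\right) = -1040$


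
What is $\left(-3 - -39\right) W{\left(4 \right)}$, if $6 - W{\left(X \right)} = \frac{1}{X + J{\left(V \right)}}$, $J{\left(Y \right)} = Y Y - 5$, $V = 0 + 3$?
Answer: $\frac{423}{2} \approx 211.5$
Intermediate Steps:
$V = 3$
$J{\left(Y \right)} = -5 + Y^{2}$ ($J{\left(Y \right)} = Y^{2} - 5 = -5 + Y^{2}$)
$W{\left(X \right)} = 6 - \frac{1}{4 + X}$ ($W{\left(X \right)} = 6 - \frac{1}{X - \left(5 - 3^{2}\right)} = 6 - \frac{1}{X + \left(-5 + 9\right)} = 6 - \frac{1}{X + 4} = 6 - \frac{1}{4 + X}$)
$\left(-3 - -39\right) W{\left(4 \right)} = \left(-3 - -39\right) \frac{23 + 6 \cdot 4}{4 + 4} = \left(-3 + 39\right) \frac{23 + 24}{8} = 36 \cdot \frac{1}{8} \cdot 47 = 36 \cdot \frac{47}{8} = \frac{423}{2}$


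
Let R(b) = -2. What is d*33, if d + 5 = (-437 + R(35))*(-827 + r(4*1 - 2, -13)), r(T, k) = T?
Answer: 11951610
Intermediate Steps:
d = 362170 (d = -5 + (-437 - 2)*(-827 + (4*1 - 2)) = -5 - 439*(-827 + (4 - 2)) = -5 - 439*(-827 + 2) = -5 - 439*(-825) = -5 + 362175 = 362170)
d*33 = 362170*33 = 11951610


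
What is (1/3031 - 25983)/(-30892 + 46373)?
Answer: -78754472/46922911 ≈ -1.6784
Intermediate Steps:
(1/3031 - 25983)/(-30892 + 46373) = (1/3031 - 25983)/15481 = -78754472/3031*1/15481 = -78754472/46922911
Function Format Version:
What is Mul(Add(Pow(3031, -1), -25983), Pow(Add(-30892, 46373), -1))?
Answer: Rational(-78754472, 46922911) ≈ -1.6784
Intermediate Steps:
Mul(Add(Pow(3031, -1), -25983), Pow(Add(-30892, 46373), -1)) = Mul(Add(Rational(1, 3031), -25983), Pow(15481, -1)) = Mul(Rational(-78754472, 3031), Rational(1, 15481)) = Rational(-78754472, 46922911)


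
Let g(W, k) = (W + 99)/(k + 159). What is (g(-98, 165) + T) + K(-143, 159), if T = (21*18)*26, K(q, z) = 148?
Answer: 3232225/324 ≈ 9976.0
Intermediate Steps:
g(W, k) = (99 + W)/(159 + k)
T = 9828 (T = 378*26 = 9828)
(g(-98, 165) + T) + K(-143, 159) = ((99 - 98)/(159 + 165) + 9828) + 148 = (1/324 + 9828) + 148 = 3184273/324 + 148 = 3232225/324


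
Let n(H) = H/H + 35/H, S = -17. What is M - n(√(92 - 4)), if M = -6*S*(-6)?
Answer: -613 - 35*√22/44 ≈ -616.73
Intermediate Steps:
M = -612 (M = -6*(-17)*(-6) = 102*(-6) = -612)
n(H) = 1 + 35/H
M - n(√(92 - 4)) = -612 - (35 + √(92 - 4))/(√(92 - 4)) = -612 - (35 + √88)/(√88) = -612 - (35 + 2*√22)/(2*√22) = -612 - √22/44*(35 + 2*√22) = -612 - √22*(35 + 2*√22)/44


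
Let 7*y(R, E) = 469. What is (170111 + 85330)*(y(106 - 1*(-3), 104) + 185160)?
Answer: 47314570107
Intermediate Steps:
y(R, E) = 67 (y(R, E) = (1/7)*469 = 67)
(170111 + 85330)*(y(106 - 1*(-3), 104) + 185160) = (170111 + 85330)*(67 + 185160) = 255441*185227 = 47314570107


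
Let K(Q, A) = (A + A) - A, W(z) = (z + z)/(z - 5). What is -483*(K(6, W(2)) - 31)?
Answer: 15617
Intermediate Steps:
W(z) = 2*z/(-5 + z) (W(z) = (2*z)/(-5 + z) = 2*z/(-5 + z))
K(Q, A) = A (K(Q, A) = 2*A - A = A)
-483*(K(6, W(2)) - 31) = -483*(2*2/(-5 + 2) - 31) = -483*(2*2/(-3) - 31) = -483*(2*2*(-⅓) - 31) = -483*(-4/3 - 31) = -483*(-97/3) = 15617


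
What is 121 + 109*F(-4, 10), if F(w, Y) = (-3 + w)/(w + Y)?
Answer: -37/6 ≈ -6.1667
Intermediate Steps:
F(w, Y) = (-3 + w)/(Y + w)
121 + 109*F(-4, 10) = 121 + 109*((-3 - 4)/(10 - 4)) = 121 + 109*(-7/6) = 121 - 763/6 = -37/6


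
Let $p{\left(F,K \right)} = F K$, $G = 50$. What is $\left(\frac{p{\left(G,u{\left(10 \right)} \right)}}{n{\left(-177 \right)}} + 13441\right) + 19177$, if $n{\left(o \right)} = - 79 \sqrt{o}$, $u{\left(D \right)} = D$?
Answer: $32618 + \frac{500 i \sqrt{177}}{13983} \approx 32618.0 + 0.47573 i$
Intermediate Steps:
$\left(\frac{p{\left(G,u{\left(10 \right)} \right)}}{n{\left(-177 \right)}} + 13441\right) + 19177 = \left(\frac{50 \cdot 10}{\left(-79\right) \sqrt{-177}} + 13441\right) + 19177 = \left(\frac{500}{\left(-79\right) i \sqrt{177}} + 13441\right) + 19177 = \left(500 \frac{i \sqrt{177}}{13983} + 13441\right) + 19177 = \left(\frac{500 i \sqrt{177}}{13983} + 13441\right) + 19177 = \left(13441 + \frac{500 i \sqrt{177}}{13983}\right) + 19177 = 32618 + \frac{500 i \sqrt{177}}{13983}$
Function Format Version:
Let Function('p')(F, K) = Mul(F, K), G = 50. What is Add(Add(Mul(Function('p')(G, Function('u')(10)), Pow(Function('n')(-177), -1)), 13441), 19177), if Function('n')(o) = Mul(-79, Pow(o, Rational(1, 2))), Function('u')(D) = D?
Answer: Add(32618, Mul(Rational(500, 13983), I, Pow(177, Rational(1, 2)))) ≈ Add(32618., Mul(0.47573, I))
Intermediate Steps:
Add(Add(Mul(Function('p')(G, Function('u')(10)), Pow(Function('n')(-177), -1)), 13441), 19177) = Add(Add(Mul(Mul(50, 10), Pow(Mul(-79, Pow(-177, Rational(1, 2))), -1)), 13441), 19177) = Add(Add(Mul(500, Pow(Mul(-79, Mul(I, Pow(177, Rational(1, 2)))), -1)), 13441), 19177) = Add(Add(Mul(500, Pow(Mul(-79, I, Pow(177, Rational(1, 2))), -1)), 13441), 19177) = Add(Add(Mul(500, Mul(Rational(1, 13983), I, Pow(177, Rational(1, 2)))), 13441), 19177) = Add(Add(Mul(Rational(500, 13983), I, Pow(177, Rational(1, 2))), 13441), 19177) = Add(Add(13441, Mul(Rational(500, 13983), I, Pow(177, Rational(1, 2)))), 19177) = Add(32618, Mul(Rational(500, 13983), I, Pow(177, Rational(1, 2))))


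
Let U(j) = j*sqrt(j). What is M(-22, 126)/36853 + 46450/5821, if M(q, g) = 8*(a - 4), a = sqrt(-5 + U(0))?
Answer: 1711635578/214521313 + 8*I*sqrt(5)/36853 ≈ 7.9789 + 0.0004854*I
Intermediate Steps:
U(j) = j**(3/2)
a = I*sqrt(5) (a = sqrt(-5 + 0**(3/2)) = sqrt(-5 + 0) = sqrt(-5) = I*sqrt(5) ≈ 2.2361*I)
M(q, g) = -32 + 8*I*sqrt(5) (M(q, g) = 8*(I*sqrt(5) - 4) = 8*(-4 + I*sqrt(5)) = -32 + 8*I*sqrt(5))
M(-22, 126)/36853 + 46450/5821 = (-32 + 8*I*sqrt(5))/36853 + 46450/5821 = (-32 + 8*I*sqrt(5))*(1/36853) + 46450*(1/5821) = (-32/36853 + 8*I*sqrt(5)/36853) + 46450/5821 = 1711635578/214521313 + 8*I*sqrt(5)/36853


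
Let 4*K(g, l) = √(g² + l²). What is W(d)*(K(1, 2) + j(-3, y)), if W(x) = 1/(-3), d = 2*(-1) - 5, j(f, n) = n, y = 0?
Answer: -√5/12 ≈ -0.18634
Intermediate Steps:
d = -7 (d = -2 - 5 = -7)
K(g, l) = √(g² + l²)/4
W(x) = -⅓
W(d)*(K(1, 2) + j(-3, y)) = -(√(1² + 2²)/4 + 0)/3 = -(√(1 + 4)/4 + 0)/3 = -(√5/4 + 0)/3 = -√5/12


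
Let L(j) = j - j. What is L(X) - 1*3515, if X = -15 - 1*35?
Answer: -3515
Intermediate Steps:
X = -50 (X = -15 - 35 = -50)
L(j) = 0
L(X) - 1*3515 = 0 - 1*3515 = 0 - 3515 = -3515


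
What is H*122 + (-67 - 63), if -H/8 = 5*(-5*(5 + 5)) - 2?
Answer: 245822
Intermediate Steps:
H = 2016 (H = -8*(5*(-5*(5 + 5)) - 2) = -8*(5*(-5*10) - 2) = -8*(5*(-50) - 2) = -8*(-250 - 2) = -8*(-252) = 2016)
H*122 + (-67 - 63) = 2016*122 + (-67 - 63) = 245952 - 130 = 245822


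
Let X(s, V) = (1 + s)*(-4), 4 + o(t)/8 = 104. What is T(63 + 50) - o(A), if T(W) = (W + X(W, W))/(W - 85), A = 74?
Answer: -3249/4 ≈ -812.25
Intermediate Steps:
o(t) = 800 (o(t) = -32 + 8*104 = -32 + 832 = 800)
X(s, V) = -4 - 4*s
T(W) = (-4 - 3*W)/(-85 + W) (T(W) = (W + (-4 - 4*W))/(W - 85) = (-4 - 3*W)/(-85 + W))
T(63 + 50) - o(A) = (-4 - 3*(63 + 50))/(-85 + (63 + 50)) - 1*800 = (-4 - 3*113)/(-85 + 113) - 800 = (-4 - 339)/28 - 800 = (1/28)*(-343) - 800 = -49/4 - 800 = -3249/4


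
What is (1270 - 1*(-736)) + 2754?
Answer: 4760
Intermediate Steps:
(1270 - 1*(-736)) + 2754 = (1270 + 736) + 2754 = 2006 + 2754 = 4760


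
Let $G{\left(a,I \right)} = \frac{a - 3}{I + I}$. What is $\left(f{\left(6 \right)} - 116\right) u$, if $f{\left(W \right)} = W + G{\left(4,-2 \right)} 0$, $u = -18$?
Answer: $1980$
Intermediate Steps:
$G{\left(a,I \right)} = \frac{-3 + a}{2 I}$
$f{\left(W \right)} = W$ ($f{\left(W \right)} = W + \frac{-3 + 4}{2 \left(-2\right)} 0 = W + \frac{1}{2} \left(- \frac{1}{2}\right) 1 \cdot 0 = W - 0 = W + 0 = W$)
$\left(f{\left(6 \right)} - 116\right) u = \left(6 - 116\right) \left(-18\right) = \left(-110\right) \left(-18\right) = 1980$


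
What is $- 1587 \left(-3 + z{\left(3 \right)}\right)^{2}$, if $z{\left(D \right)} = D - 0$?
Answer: $0$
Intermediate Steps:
$z{\left(D \right)} = D$ ($z{\left(D \right)} = D + 0 = D$)
$- 1587 \left(-3 + z{\left(3 \right)}\right)^{2} = - 1587 \left(-3 + 3\right)^{2} = - 1587 \cdot 0^{2} = \left(-1587\right) 0 = 0$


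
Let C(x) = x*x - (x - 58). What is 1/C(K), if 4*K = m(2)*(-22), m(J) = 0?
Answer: 1/58 ≈ 0.017241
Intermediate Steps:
K = 0 (K = (0*(-22))/4 = (¼)*0 = 0)
C(x) = 58 + x² - x (C(x) = x² - (-58 + x) = x² + (58 - x) = 58 + x² - x)
1/C(K) = 1/(58 + 0² - 1*0) = 1/(58 + 0 + 0) = 1/58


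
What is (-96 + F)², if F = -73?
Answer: 28561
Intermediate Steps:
(-96 + F)² = (-96 - 73)² = (-169)² = 28561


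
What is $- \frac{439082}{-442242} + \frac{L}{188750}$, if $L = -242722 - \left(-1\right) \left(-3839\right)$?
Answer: $- \frac{165587989}{528311250} \approx -0.31343$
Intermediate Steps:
$L = -246561$ ($L = -242722 - 3839 = -246561$)
$- \frac{439082}{-442242} + \frac{L}{188750} = - \frac{439082}{-442242} - \frac{246561}{188750} = \left(-439082\right) \left(- \frac{1}{442242}\right) - \frac{246561}{188750} = \frac{2779}{2799} - \frac{246561}{188750} = - \frac{165587989}{528311250}$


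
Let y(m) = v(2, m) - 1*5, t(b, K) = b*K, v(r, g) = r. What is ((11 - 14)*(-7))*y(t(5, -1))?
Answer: -63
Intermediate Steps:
t(b, K) = K*b
y(m) = -3 (y(m) = 2 - 1*5 = 2 - 5 = -3)
((11 - 14)*(-7))*y(t(5, -1)) = ((11 - 14)*(-7))*(-3) = -3*(-7)*(-3) = 21*(-3) = -63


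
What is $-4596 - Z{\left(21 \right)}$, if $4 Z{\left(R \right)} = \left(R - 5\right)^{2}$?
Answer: $-4660$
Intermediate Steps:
$Z{\left(R \right)} = \frac{\left(-5 + R\right)^{2}}{4}$ ($Z{\left(R \right)} = \frac{\left(R - 5\right)^{2}}{4} = \frac{\left(-5 + R\right)^{2}}{4}$)
$-4596 - Z{\left(21 \right)} = -4596 - \frac{\left(-5 + 21\right)^{2}}{4} = -4596 - \frac{16^{2}}{4} = -4596 - \frac{1}{4} \cdot 256 = -4596 - 64 = -4660$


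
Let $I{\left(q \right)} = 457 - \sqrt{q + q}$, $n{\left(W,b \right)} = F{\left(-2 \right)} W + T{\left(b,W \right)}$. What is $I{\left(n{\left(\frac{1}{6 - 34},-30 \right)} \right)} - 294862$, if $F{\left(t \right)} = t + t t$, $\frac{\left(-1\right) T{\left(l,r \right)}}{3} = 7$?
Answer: $-294405 - \frac{i \sqrt{2065}}{7} \approx -2.9441 \cdot 10^{5} - 6.4918 i$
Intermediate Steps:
$T{\left(l,r \right)} = -21$ ($T{\left(l,r \right)} = \left(-3\right) 7 = -21$)
$F{\left(t \right)} = t + t^{2}$
$n{\left(W,b \right)} = -21 + 2 W$ ($n{\left(W,b \right)} = - 2 \left(1 - 2\right) W - 21 = \left(-2\right) \left(-1\right) W - 21 = 2 W - 21 = -21 + 2 W$)
$I{\left(q \right)} = 457 - \sqrt{2} \sqrt{q}$ ($I{\left(q \right)} = 457 - \sqrt{2 q} = 457 - \sqrt{2} \sqrt{q}$)
$I{\left(n{\left(\frac{1}{6 - 34},-30 \right)} \right)} - 294862 = \left(457 - \sqrt{2} \sqrt{-21 + \frac{2}{6 - 34}}\right) - 294862 = \left(457 - \sqrt{2} \sqrt{-21 + \frac{2}{-28}}\right) - 294862 = \left(457 - \sqrt{2} \sqrt{-21 + 2 \left(- \frac{1}{28}\right)}\right) - 294862 = \left(457 - \sqrt{2} \sqrt{-21 - \frac{1}{14}}\right) - 294862 = \left(457 - \sqrt{2} \sqrt{- \frac{295}{14}}\right) - 294862 = \left(457 - \sqrt{2} \frac{i \sqrt{4130}}{14}\right) - 294862 = \left(457 - \frac{i \sqrt{2065}}{7}\right) - 294862 = -294405 - \frac{i \sqrt{2065}}{7}$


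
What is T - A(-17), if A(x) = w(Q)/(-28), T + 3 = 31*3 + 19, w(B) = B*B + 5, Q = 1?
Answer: 1529/14 ≈ 109.21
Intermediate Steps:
w(B) = 5 + B² (w(B) = B² + 5 = 5 + B²)
T = 109 (T = -3 + (31*3 + 19) = -3 + (93 + 19) = -3 + 112 = 109)
A(x) = -3/14 (A(x) = (5 + 1²)/(-28) = (5 + 1)*(-1/28) = 6*(-1/28) = -3/14)
T - A(-17) = 109 - 1*(-3/14) = 109 + 3/14 = 1529/14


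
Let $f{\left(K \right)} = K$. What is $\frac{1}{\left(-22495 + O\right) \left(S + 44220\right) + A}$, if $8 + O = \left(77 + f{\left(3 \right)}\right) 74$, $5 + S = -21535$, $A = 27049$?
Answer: $- \frac{1}{376075391} \approx -2.659 \cdot 10^{-9}$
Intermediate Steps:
$S = -21540$ ($S = -5 - 21535 = -21540$)
$O = 5912$ ($O = -8 + \left(77 + 3\right) 74 = -8 + 80 \cdot 74 = -8 + 5920 = 5912$)
$\frac{1}{\left(-22495 + O\right) \left(S + 44220\right) + A} = \frac{1}{\left(-22495 + 5912\right) \left(-21540 + 44220\right) + 27049} = \frac{1}{\left(-16583\right) 22680 + 27049} = \frac{1}{-376102440 + 27049} = \frac{1}{-376075391} = - \frac{1}{376075391}$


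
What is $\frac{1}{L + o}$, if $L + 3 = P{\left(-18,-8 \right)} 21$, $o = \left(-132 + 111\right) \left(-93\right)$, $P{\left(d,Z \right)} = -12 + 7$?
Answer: $\frac{1}{1845} \approx 0.00054201$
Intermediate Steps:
$P{\left(d,Z \right)} = -5$
$o = 1953$ ($o = \left(-21\right) \left(-93\right) = 1953$)
$L = -108$ ($L = -3 - 105 = -108$)
$\frac{1}{L + o} = \frac{1}{-108 + 1953} = \frac{1}{1845}$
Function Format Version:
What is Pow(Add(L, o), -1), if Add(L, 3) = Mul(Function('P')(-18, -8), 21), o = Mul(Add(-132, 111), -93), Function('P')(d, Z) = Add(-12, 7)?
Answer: Rational(1, 1845) ≈ 0.00054201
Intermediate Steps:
Function('P')(d, Z) = -5
o = 1953 (o = Mul(-21, -93) = 1953)
L = -108 (L = Add(-3, Mul(-5, 21)) = Add(-3, -105) = -108)
Pow(Add(L, o), -1) = Pow(Add(-108, 1953), -1) = Pow(1845, -1) = Rational(1, 1845)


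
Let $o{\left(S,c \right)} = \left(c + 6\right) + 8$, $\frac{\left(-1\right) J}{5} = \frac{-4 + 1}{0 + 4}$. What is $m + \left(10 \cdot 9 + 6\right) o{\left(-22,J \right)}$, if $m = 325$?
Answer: $2029$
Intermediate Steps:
$J = \frac{15}{4}$ ($J = - 5 \frac{-4 + 1}{0 + 4} = - 5 \left(- \frac{3}{4}\right) = - 5 \left(\left(-3\right) \frac{1}{4}\right) = \left(-5\right) \left(- \frac{3}{4}\right) = \frac{15}{4} \approx 3.75$)
$o{\left(S,c \right)} = 14 + c$ ($o{\left(S,c \right)} = \left(6 + c\right) + 8 = 14 + c$)
$m + \left(10 \cdot 9 + 6\right) o{\left(-22,J \right)} = 325 + \left(10 \cdot 9 + 6\right) \left(14 + \frac{15}{4}\right) = 325 + \left(90 + 6\right) \frac{71}{4} = 325 + 96 \cdot \frac{71}{4} = 325 + 1704 = 2029$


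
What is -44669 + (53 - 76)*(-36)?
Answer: -43841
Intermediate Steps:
-44669 + (53 - 76)*(-36) = -44669 - 23*(-36) = -44669 + 828 = -43841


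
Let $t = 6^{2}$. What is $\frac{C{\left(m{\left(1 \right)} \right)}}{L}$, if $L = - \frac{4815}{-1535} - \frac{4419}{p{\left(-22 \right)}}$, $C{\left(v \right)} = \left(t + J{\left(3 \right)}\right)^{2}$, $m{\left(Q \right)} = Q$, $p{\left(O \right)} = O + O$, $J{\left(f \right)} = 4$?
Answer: $\frac{4322560}{279801} \approx 15.449$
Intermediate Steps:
$t = 36$
$p{\left(O \right)} = 2 O$
$C{\left(v \right)} = 1600$ ($C{\left(v \right)} = \left(36 + 4\right)^{2} = 40^{2} = 1600$)
$L = \frac{1399005}{13508}$ ($L = - \frac{4815}{-1535} - \frac{4419}{2 \left(-22\right)} = \left(-4815\right) \left(- \frac{1}{1535}\right) - \frac{4419}{-44} = \frac{963}{307} - - \frac{4419}{44} = \frac{963}{307} + \frac{4419}{44} = \frac{1399005}{13508} \approx 103.57$)
$\frac{C{\left(m{\left(1 \right)} \right)}}{L} = \frac{1600}{\frac{1399005}{13508}} = 1600 \cdot \frac{13508}{1399005} = \frac{4322560}{279801}$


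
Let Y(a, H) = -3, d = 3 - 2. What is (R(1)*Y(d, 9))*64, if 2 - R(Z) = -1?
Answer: -576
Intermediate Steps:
d = 1
R(Z) = 3 (R(Z) = 2 - 1*(-1) = 2 + 1 = 3)
(R(1)*Y(d, 9))*64 = (3*(-3))*64 = -9*64 = -576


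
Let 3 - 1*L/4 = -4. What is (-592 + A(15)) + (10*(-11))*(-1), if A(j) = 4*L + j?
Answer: -355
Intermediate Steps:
L = 28 (L = 12 - 4*(-4) = 12 + 16 = 28)
A(j) = 112 + j (A(j) = 4*28 + j = 112 + j)
(-592 + A(15)) + (10*(-11))*(-1) = (-592 + (112 + 15)) + (10*(-11))*(-1) = (-592 + 127) - 110*(-1) = -465 + 110 = -355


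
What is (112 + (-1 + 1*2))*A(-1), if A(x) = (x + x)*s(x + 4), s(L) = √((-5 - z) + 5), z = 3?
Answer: -226*I*√3 ≈ -391.44*I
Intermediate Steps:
s(L) = I*√3 (s(L) = √((-5 - 1*3) + 5) = √((-5 - 3) + 5) = √(-8 + 5) = √(-3) = I*√3)
A(x) = 2*I*x*√3 (A(x) = (x + x)*(I*√3) = (2*x)*(I*√3) = 2*I*x*√3)
(112 + (-1 + 1*2))*A(-1) = (112 + (-1 + 1*2))*(2*I*(-1)*√3) = (112 + (-1 + 2))*(-2*I*√3) = (112 + 1)*(-2*I*√3) = 113*(-2*I*√3) = -226*I*√3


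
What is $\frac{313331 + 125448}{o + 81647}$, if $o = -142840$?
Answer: $- \frac{39889}{5563} \approx -7.1704$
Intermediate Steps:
$\frac{313331 + 125448}{o + 81647} = \frac{313331 + 125448}{-142840 + 81647} = \frac{438779}{-61193} = 438779 \left(- \frac{1}{61193}\right) = - \frac{39889}{5563}$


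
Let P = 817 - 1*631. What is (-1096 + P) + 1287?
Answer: 377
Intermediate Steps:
P = 186 (P = 817 - 631 = 186)
(-1096 + P) + 1287 = (-1096 + 186) + 1287 = -910 + 1287 = 377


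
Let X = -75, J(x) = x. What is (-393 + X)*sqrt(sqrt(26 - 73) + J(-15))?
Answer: -468*sqrt(-15 + I*sqrt(47)) ≈ -404.27 - 1857.1*I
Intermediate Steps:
(-393 + X)*sqrt(sqrt(26 - 73) + J(-15)) = (-393 - 75)*sqrt(sqrt(26 - 73) - 15) = -468*sqrt(sqrt(-47) - 15) = -468*sqrt(I*sqrt(47) - 15) = -468*sqrt(-15 + I*sqrt(47))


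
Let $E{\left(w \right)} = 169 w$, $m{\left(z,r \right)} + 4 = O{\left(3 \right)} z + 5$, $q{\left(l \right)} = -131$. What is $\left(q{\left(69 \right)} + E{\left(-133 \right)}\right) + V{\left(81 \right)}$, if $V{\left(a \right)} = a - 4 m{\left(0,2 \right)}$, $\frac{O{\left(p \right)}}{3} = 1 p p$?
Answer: $-22531$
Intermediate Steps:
$O{\left(p \right)} = 3 p^{2}$ ($O{\left(p \right)} = 3 \cdot 1 p p = 3 p p = 3 p^{2}$)
$m{\left(z,r \right)} = 1 + 27 z$ ($m{\left(z,r \right)} = -4 + \left(3 \cdot 3^{2} z + 5\right) = -4 + \left(3 \cdot 9 z + 5\right) = -4 + \left(27 z + 5\right) = -4 + \left(5 + 27 z\right) = 1 + 27 z$)
$V{\left(a \right)} = -4 + a$ ($V{\left(a \right)} = a - 4 \left(1 + 27 \cdot 0\right) = a - 4 \left(1 + 0\right) = a - 4 = -4 + a$)
$\left(q{\left(69 \right)} + E{\left(-133 \right)}\right) + V{\left(81 \right)} = \left(-131 + 169 \left(-133\right)\right) + \left(-4 + 81\right) = \left(-131 - 22477\right) + 77 = -22608 + 77 = -22531$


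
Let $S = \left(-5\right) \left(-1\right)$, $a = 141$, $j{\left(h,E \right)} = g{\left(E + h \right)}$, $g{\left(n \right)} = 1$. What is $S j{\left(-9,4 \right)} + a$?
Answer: $146$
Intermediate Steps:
$j{\left(h,E \right)} = 1$
$S = 5$
$S j{\left(-9,4 \right)} + a = 5 \cdot 1 + 141 = 5 + 141 = 146$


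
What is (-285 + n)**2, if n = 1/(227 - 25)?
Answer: 3314189761/40804 ≈ 81222.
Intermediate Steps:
n = 1/202 ≈ 0.0049505
(-285 + n)**2 = (-285 + 1/202)**2 = (-57569/202)**2 = 3314189761/40804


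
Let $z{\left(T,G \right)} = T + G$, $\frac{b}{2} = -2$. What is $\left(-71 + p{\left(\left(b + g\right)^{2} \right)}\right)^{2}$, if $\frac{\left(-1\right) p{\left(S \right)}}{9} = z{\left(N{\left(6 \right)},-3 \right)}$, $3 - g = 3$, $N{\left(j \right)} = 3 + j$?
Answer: $15625$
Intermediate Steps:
$b = -4$ ($b = 2 \left(-2\right) = -4$)
$g = 0$ ($g = 3 - 3 = 0$)
$z{\left(T,G \right)} = G + T$
$p{\left(S \right)} = -54$ ($p{\left(S \right)} = - 9 \left(-3 + \left(3 + 6\right)\right) = - 9 \left(-3 + 9\right) = \left(-9\right) 6 = -54$)
$\left(-71 + p{\left(\left(b + g\right)^{2} \right)}\right)^{2} = \left(-71 - 54\right)^{2} = \left(-125\right)^{2} = 15625$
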